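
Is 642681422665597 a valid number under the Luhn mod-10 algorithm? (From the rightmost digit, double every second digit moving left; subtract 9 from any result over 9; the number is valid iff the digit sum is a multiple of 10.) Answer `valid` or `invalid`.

valid

From the right, keep odd positions and double even positions (subtract 9 from any doubled value over 9):
  doubled (positions 2,4,...): 9 1 3 4 2 3 8 → sum 30
  kept (positions 1,3,...): 7 5 6 2 4 8 2 6 → sum 40
Total = 70.
70 mod 10 = 0, so the number is valid.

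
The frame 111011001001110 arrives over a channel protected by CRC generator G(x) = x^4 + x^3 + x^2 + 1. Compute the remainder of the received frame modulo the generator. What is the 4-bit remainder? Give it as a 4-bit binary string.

0100

Modulo-2 division of 111011001001110 by 11101:
  pos 0: 11101 XOR 11101 = 00000
  pos 5: 10010 XOR 11101 = 01111
  pos 6: 11110 XOR 11101 = 00011
  pos 9: 11111 XOR 11101 = 00010
Remainder = 0100 (nonzero — an error is detected).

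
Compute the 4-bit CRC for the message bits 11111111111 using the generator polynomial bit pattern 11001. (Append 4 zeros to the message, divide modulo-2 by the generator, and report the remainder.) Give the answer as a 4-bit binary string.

1111

Append 4 zeros: 111111111110000. Divide by 11001 (XOR where the leading bit is 1):
  pos 0: 11111 XOR 11001 = 00110
  pos 2: 11011 XOR 11001 = 00010
  pos 5: 10111 XOR 11001 = 01110
  pos 6: 11101 XOR 11001 = 00100
  pos 8: 10000 XOR 11001 = 01001
  pos 9: 10010 XOR 11001 = 01011
  pos 10: 10110 XOR 11001 = 01111
Remainder (last 4 bits) = 1111. This is the CRC / FCS.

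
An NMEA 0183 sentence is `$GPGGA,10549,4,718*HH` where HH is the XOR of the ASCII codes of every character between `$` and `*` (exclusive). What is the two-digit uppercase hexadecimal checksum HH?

49

XOR the ASCII codes of the payload characters:
  'G' = 0x47 → acc = 0x47
  'P' = 0x50 → acc = 0x17
  'G' = 0x47 → acc = 0x50
  'G' = 0x47 → acc = 0x17
  'A' = 0x41 → acc = 0x56
  ',' = 0x2C → acc = 0x7A
  '1' = 0x31 → acc = 0x4B
  '0' = 0x30 → acc = 0x7B
  '5' = 0x35 → acc = 0x4E
  '4' = 0x34 → acc = 0x7A
  '9' = 0x39 → acc = 0x43
  ',' = 0x2C → acc = 0x6F
  '4' = 0x34 → acc = 0x5B
  ',' = 0x2C → acc = 0x77
  '7' = 0x37 → acc = 0x40
  '1' = 0x31 → acc = 0x71
  '8' = 0x38 → acc = 0x49
Checksum = 0x49.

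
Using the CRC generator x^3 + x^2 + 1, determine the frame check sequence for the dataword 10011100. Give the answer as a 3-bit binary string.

Append 3 zeros: 10011100000. Divide by 1101 (XOR where the leading bit is 1):
  pos 0: 1001 XOR 1101 = 0100
  pos 1: 1001 XOR 1101 = 0100
  pos 2: 1001 XOR 1101 = 0100
  pos 3: 1000 XOR 1101 = 0101
  pos 4: 1010 XOR 1101 = 0111
  pos 5: 1110 XOR 1101 = 0011
  pos 7: 1100 XOR 1101 = 0001
Remainder (last 3 bits) = 001. This is the CRC / FCS.

001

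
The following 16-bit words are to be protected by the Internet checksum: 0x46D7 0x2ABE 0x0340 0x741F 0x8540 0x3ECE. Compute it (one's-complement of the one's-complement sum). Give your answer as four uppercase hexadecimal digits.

One's-complement addition (fold any carry out of bit 15 back into bit 0):
  0x46D7 + 0x2ABE = 0x07195
  0x7195 + 0x0340 = 0x074D5
  0x74D5 + 0x741F = 0x0E8F4
  0xE8F4 + 0x8540 = 0x16E34 → wrap carry → 0x6E35
  0x6E35 + 0x3ECE = 0x0AD03
One's-complement sum = 0xAD03.
Checksum = ~0xAD03 & 0xFFFF = 0x52FC.

52FC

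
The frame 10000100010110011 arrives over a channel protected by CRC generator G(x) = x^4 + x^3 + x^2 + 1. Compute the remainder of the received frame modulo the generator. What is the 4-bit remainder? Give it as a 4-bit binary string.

Modulo-2 division of 10000100010110011 by 11101:
  pos 0: 10000 XOR 11101 = 01101
  pos 1: 11011 XOR 11101 = 00110
  pos 3: 11000 XOR 11101 = 00101
  pos 5: 10101 XOR 11101 = 01000
  pos 6: 10000 XOR 11101 = 01101
  pos 7: 11011 XOR 11101 = 00110
  pos 9: 11010 XOR 11101 = 00111
  pos 11: 11101 XOR 11101 = 00000
Remainder = 0001 (nonzero — an error is detected).

0001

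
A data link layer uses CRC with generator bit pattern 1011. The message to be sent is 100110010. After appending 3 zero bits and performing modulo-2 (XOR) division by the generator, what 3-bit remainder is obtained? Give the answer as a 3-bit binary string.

Append 3 zeros: 100110010000. Divide by 1011 (XOR where the leading bit is 1):
  pos 0: 1001 XOR 1011 = 0010
  pos 2: 1010 XOR 1011 = 0001
  pos 5: 1010 XOR 1011 = 0001
  pos 8: 1000 XOR 1011 = 0011
Remainder (last 3 bits) = 011. This is the CRC / FCS.

011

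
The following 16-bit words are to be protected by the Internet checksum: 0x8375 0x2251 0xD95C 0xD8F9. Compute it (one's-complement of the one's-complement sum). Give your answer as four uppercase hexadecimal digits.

One's-complement addition (fold any carry out of bit 15 back into bit 0):
  0x8375 + 0x2251 = 0x0A5C6
  0xA5C6 + 0xD95C = 0x17F22 → wrap carry → 0x7F23
  0x7F23 + 0xD8F9 = 0x1581C → wrap carry → 0x581D
One's-complement sum = 0x581D.
Checksum = ~0x581D & 0xFFFF = 0xA7E2.

A7E2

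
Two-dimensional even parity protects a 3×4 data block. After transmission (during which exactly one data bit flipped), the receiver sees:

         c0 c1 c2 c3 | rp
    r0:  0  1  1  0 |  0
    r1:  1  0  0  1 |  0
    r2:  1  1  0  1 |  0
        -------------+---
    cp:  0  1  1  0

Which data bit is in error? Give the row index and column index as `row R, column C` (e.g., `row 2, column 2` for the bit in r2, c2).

row 2, column 1

Recompute each row's even parity and compare to rp:
  r0: data parity 0, sent rp 0 → ok
  r1: data parity 0, sent rp 0 → ok
  r2: data parity 1, sent rp 0 → mismatch
Recompute each column's even parity and compare to cp:
  c0: data parity 0, sent cp 0 → ok
  c1: data parity 0, sent cp 1 → mismatch
  c2: data parity 1, sent cp 1 → ok
  c3: data parity 0, sent cp 0 → ok
Exactly one row (r2) and one column (c1) fail → the flipped bit is at their intersection.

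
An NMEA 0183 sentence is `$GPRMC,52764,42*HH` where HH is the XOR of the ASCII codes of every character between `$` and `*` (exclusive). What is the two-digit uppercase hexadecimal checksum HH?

XOR the ASCII codes of the payload characters:
  'G' = 0x47 → acc = 0x47
  'P' = 0x50 → acc = 0x17
  'R' = 0x52 → acc = 0x45
  'M' = 0x4D → acc = 0x08
  'C' = 0x43 → acc = 0x4B
  ',' = 0x2C → acc = 0x67
  '5' = 0x35 → acc = 0x52
  '2' = 0x32 → acc = 0x60
  '7' = 0x37 → acc = 0x57
  '6' = 0x36 → acc = 0x61
  '4' = 0x34 → acc = 0x55
  ',' = 0x2C → acc = 0x79
  '4' = 0x34 → acc = 0x4D
  '2' = 0x32 → acc = 0x7F
Checksum = 0x7F.

7F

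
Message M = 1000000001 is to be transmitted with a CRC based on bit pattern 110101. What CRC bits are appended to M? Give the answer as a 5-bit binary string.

01111

Append 5 zeros: 100000000100000. Divide by 110101 (XOR where the leading bit is 1):
  pos 0: 100000 XOR 110101 = 010101
  pos 1: 101010 XOR 110101 = 011111
  pos 2: 111110 XOR 110101 = 001011
  pos 4: 101101 XOR 110101 = 011000
  pos 5: 110000 XOR 110101 = 000101
  pos 8: 101000 XOR 110101 = 011101
  pos 9: 111010 XOR 110101 = 001111
Remainder (last 5 bits) = 01111. This is the CRC / FCS.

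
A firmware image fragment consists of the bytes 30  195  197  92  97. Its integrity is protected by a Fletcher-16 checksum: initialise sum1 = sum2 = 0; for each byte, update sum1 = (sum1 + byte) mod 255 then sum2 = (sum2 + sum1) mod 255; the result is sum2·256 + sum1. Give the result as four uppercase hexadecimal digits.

Running sums (mod 255):
  after byte 0 (30): sum1=30, sum2=30
  after byte 1 (195): sum1=225, sum2=0
  after byte 2 (197): sum1=167, sum2=167
  after byte 3 (92): sum1=4, sum2=171
  after byte 4 (97): sum1=101, sum2=17
Checksum = sum2·256 + sum1 = 17·256 + 101 = 4453 = 0x1165.

1165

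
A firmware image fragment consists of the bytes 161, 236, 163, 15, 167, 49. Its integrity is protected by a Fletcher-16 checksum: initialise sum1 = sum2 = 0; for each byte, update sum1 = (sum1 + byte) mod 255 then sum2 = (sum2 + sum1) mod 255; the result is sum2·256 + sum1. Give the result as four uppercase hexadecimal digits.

Running sums (mod 255):
  after byte 0 (161): sum1=161, sum2=161
  after byte 1 (236): sum1=142, sum2=48
  after byte 2 (163): sum1=50, sum2=98
  after byte 3 (15): sum1=65, sum2=163
  after byte 4 (167): sum1=232, sum2=140
  after byte 5 (49): sum1=26, sum2=166
Checksum = sum2·256 + sum1 = 166·256 + 26 = 42522 = 0xA61A.

A61A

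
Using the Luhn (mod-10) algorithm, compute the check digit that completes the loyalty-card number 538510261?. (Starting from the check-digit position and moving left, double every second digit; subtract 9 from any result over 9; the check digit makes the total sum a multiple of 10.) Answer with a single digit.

Partial digits right→left: 1 6 2 0 1 5 8 3 5
Double every second digit counting from the check-digit position (so the 1st, 3rd, 5th, ... of the partial from the right).
  doubled (with −9 where >9): 2 4 2 7 1 → sum 16
  kept as-is: 6 0 5 3 → sum 14
Total = 16 + 14 = 30.
Check digit = (10 − (30 mod 10)) mod 10 = 0.

0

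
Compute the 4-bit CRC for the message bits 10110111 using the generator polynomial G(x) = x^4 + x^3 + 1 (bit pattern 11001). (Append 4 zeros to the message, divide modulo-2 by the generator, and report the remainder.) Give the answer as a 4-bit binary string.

Append 4 zeros: 101101110000. Divide by 11001 (XOR where the leading bit is 1):
  pos 0: 10110 XOR 11001 = 01111
  pos 1: 11111 XOR 11001 = 00110
  pos 3: 11011 XOR 11001 = 00010
  pos 6: 10000 XOR 11001 = 01001
  pos 7: 10010 XOR 11001 = 01011
Remainder (last 4 bits) = 1011. This is the CRC / FCS.

1011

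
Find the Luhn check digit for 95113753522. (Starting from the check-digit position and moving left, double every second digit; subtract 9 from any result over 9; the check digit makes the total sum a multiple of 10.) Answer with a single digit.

9

Partial digits right→left: 2 2 5 3 5 7 3 1 1 5 9
Double every second digit counting from the check-digit position (so the 1st, 3rd, 5th, ... of the partial from the right).
  doubled (with −9 where >9): 4 1 1 6 2 9 → sum 23
  kept as-is: 2 3 7 1 5 → sum 18
Total = 23 + 18 = 41.
Check digit = (10 − (41 mod 10)) mod 10 = 9.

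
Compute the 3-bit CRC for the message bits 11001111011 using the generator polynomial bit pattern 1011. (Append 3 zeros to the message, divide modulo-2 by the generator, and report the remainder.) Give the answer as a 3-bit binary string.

Append 3 zeros: 11001111011000. Divide by 1011 (XOR where the leading bit is 1):
  pos 0: 1100 XOR 1011 = 0111
  pos 1: 1111 XOR 1011 = 0100
  pos 2: 1001 XOR 1011 = 0010
  pos 4: 1011 XOR 1011 = 0000
  pos 9: 1100 XOR 1011 = 0111
  pos 10: 1110 XOR 1011 = 0101
Remainder (last 3 bits) = 101. This is the CRC / FCS.

101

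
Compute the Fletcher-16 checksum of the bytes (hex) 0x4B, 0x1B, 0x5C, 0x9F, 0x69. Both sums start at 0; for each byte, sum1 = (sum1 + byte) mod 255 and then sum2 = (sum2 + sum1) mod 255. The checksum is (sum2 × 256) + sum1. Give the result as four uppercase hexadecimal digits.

Running sums (mod 255):
  after byte 0 (0x4B): sum1=75, sum2=75
  after byte 1 (0x1B): sum1=102, sum2=177
  after byte 2 (0x5C): sum1=194, sum2=116
  after byte 3 (0x9F): sum1=98, sum2=214
  after byte 4 (0x69): sum1=203, sum2=162
Checksum = sum2·256 + sum1 = 162·256 + 203 = 41675 = 0xA2CB.

A2CB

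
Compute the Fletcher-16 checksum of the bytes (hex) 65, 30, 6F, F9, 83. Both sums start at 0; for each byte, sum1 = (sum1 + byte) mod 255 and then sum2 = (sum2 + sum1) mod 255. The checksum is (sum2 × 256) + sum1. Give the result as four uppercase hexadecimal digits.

Running sums (mod 255):
  after byte 0 (65): sum1=101, sum2=101
  after byte 1 (30): sum1=149, sum2=250
  after byte 2 (6F): sum1=5, sum2=0
  after byte 3 (F9): sum1=254, sum2=254
  after byte 4 (83): sum1=130, sum2=129
Checksum = sum2·256 + sum1 = 129·256 + 130 = 33154 = 0x8182.

8182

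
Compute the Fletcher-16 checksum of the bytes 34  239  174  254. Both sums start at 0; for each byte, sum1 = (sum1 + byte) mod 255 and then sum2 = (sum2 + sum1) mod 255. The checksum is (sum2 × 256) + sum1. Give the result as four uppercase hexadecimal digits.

Running sums (mod 255):
  after byte 0 (34): sum1=34, sum2=34
  after byte 1 (239): sum1=18, sum2=52
  after byte 2 (174): sum1=192, sum2=244
  after byte 3 (254): sum1=191, sum2=180
Checksum = sum2·256 + sum1 = 180·256 + 191 = 46271 = 0xB4BF.

B4BF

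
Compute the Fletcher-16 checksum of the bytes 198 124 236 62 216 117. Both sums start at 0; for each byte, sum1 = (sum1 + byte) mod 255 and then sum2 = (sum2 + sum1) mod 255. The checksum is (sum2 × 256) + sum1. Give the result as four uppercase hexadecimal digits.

ACBC

Running sums (mod 255):
  after byte 0 (198): sum1=198, sum2=198
  after byte 1 (124): sum1=67, sum2=10
  after byte 2 (236): sum1=48, sum2=58
  after byte 3 (62): sum1=110, sum2=168
  after byte 4 (216): sum1=71, sum2=239
  after byte 5 (117): sum1=188, sum2=172
Checksum = sum2·256 + sum1 = 172·256 + 188 = 44220 = 0xACBC.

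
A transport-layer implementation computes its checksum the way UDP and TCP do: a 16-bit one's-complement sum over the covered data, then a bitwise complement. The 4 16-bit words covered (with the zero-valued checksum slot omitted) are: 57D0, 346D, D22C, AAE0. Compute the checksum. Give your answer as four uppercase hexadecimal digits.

One's-complement addition (fold any carry out of bit 15 back into bit 0):
  0x57D0 + 0x346D = 0x08C3D
  0x8C3D + 0xD22C = 0x15E69 → wrap carry → 0x5E6A
  0x5E6A + 0xAAE0 = 0x1094A → wrap carry → 0x094B
One's-complement sum = 0x094B.
Checksum = ~0x094B & 0xFFFF = 0xF6B4.

F6B4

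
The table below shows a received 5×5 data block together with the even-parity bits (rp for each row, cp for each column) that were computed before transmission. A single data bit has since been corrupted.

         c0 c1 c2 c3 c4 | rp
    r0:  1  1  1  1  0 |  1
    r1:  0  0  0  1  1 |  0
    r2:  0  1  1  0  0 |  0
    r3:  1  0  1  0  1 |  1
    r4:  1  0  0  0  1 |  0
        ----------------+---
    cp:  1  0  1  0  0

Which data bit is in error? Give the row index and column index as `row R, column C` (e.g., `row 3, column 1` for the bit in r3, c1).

row 0, column 4

Recompute each row's even parity and compare to rp:
  r0: data parity 0, sent rp 1 → mismatch
  r1: data parity 0, sent rp 0 → ok
  r2: data parity 0, sent rp 0 → ok
  r3: data parity 1, sent rp 1 → ok
  r4: data parity 0, sent rp 0 → ok
Recompute each column's even parity and compare to cp:
  c0: data parity 1, sent cp 1 → ok
  c1: data parity 0, sent cp 0 → ok
  c2: data parity 1, sent cp 1 → ok
  c3: data parity 0, sent cp 0 → ok
  c4: data parity 1, sent cp 0 → mismatch
Exactly one row (r0) and one column (c4) fail → the flipped bit is at their intersection.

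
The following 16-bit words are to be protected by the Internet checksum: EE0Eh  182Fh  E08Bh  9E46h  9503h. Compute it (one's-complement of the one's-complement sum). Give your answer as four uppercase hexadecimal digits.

E5EB

One's-complement addition (fold any carry out of bit 15 back into bit 0):
  0xEE0E + 0x182F = 0x1063D → wrap carry → 0x063E
  0x063E + 0xE08B = 0x0E6C9
  0xE6C9 + 0x9E46 = 0x1850F → wrap carry → 0x8510
  0x8510 + 0x9503 = 0x11A13 → wrap carry → 0x1A14
One's-complement sum = 0x1A14.
Checksum = ~0x1A14 & 0xFFFF = 0xE5EB.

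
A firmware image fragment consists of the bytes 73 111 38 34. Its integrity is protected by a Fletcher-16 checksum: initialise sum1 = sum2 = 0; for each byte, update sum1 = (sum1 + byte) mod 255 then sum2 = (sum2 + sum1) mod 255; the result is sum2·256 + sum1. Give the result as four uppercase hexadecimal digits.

E101

Running sums (mod 255):
  after byte 0 (73): sum1=73, sum2=73
  after byte 1 (111): sum1=184, sum2=2
  after byte 2 (38): sum1=222, sum2=224
  after byte 3 (34): sum1=1, sum2=225
Checksum = sum2·256 + sum1 = 225·256 + 1 = 57601 = 0xE101.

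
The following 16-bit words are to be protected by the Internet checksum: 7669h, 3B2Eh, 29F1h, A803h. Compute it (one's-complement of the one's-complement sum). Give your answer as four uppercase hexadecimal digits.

One's-complement addition (fold any carry out of bit 15 back into bit 0):
  0x7669 + 0x3B2E = 0x0B197
  0xB197 + 0x29F1 = 0x0DB88
  0xDB88 + 0xA803 = 0x1838B → wrap carry → 0x838C
One's-complement sum = 0x838C.
Checksum = ~0x838C & 0xFFFF = 0x7C73.

7C73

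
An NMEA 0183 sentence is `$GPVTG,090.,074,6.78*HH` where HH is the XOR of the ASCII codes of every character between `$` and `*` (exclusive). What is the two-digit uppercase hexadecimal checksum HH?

4D

XOR the ASCII codes of the payload characters:
  'G' = 0x47 → acc = 0x47
  'P' = 0x50 → acc = 0x17
  'V' = 0x56 → acc = 0x41
  'T' = 0x54 → acc = 0x15
  'G' = 0x47 → acc = 0x52
  ',' = 0x2C → acc = 0x7E
  '0' = 0x30 → acc = 0x4E
  '9' = 0x39 → acc = 0x77
  '0' = 0x30 → acc = 0x47
  '.' = 0x2E → acc = 0x69
  ',' = 0x2C → acc = 0x45
  '0' = 0x30 → acc = 0x75
  '7' = 0x37 → acc = 0x42
  '4' = 0x34 → acc = 0x76
  ',' = 0x2C → acc = 0x5A
  '6' = 0x36 → acc = 0x6C
  '.' = 0x2E → acc = 0x42
  '7' = 0x37 → acc = 0x75
  '8' = 0x38 → acc = 0x4D
Checksum = 0x4D.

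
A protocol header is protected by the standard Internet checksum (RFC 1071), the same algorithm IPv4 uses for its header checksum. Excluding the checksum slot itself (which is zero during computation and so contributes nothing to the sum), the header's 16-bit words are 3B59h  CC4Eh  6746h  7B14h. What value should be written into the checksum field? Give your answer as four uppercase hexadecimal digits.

One's-complement addition (fold any carry out of bit 15 back into bit 0):
  0x3B59 + 0xCC4E = 0x107A7 → wrap carry → 0x07A8
  0x07A8 + 0x6746 = 0x06EEE
  0x6EEE + 0x7B14 = 0x0EA02
One's-complement sum = 0xEA02.
Checksum = ~0xEA02 & 0xFFFF = 0x15FD.

15FD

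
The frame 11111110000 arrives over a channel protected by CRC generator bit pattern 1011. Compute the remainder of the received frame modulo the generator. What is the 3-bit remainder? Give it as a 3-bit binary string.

Modulo-2 division of 11111110000 by 1011:
  pos 0: 1111 XOR 1011 = 0100
  pos 1: 1001 XOR 1011 = 0010
  pos 3: 1011 XOR 1011 = 0000
Remainder = 000 (zero — the frame passes the CRC check).

000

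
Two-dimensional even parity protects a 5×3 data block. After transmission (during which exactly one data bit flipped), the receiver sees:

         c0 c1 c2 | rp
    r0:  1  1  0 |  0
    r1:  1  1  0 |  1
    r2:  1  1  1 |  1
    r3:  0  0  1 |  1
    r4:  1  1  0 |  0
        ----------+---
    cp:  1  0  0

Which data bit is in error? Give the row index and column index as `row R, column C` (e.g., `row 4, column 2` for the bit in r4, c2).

Recompute each row's even parity and compare to rp:
  r0: data parity 0, sent rp 0 → ok
  r1: data parity 0, sent rp 1 → mismatch
  r2: data parity 1, sent rp 1 → ok
  r3: data parity 1, sent rp 1 → ok
  r4: data parity 0, sent rp 0 → ok
Recompute each column's even parity and compare to cp:
  c0: data parity 0, sent cp 1 → mismatch
  c1: data parity 0, sent cp 0 → ok
  c2: data parity 0, sent cp 0 → ok
Exactly one row (r1) and one column (c0) fail → the flipped bit is at their intersection.

row 1, column 0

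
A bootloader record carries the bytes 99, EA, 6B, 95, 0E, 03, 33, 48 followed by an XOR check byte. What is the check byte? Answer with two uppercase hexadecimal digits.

XOR the bytes together:
  start with 0x99
  0x99 ⊕ 0xEA = 0x73
  0x73 ⊕ 0x6B = 0x18
  0x18 ⊕ 0x95 = 0x8D
  0x8D ⊕ 0x0E = 0x83
  0x83 ⊕ 0x03 = 0x80
  0x80 ⊕ 0x33 = 0xB3
  0xB3 ⊕ 0x48 = 0xFB

FB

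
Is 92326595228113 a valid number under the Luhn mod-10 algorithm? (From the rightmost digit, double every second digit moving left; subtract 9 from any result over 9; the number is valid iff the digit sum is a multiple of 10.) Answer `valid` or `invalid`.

From the right, keep odd positions and double even positions (subtract 9 from any doubled value over 9):
  doubled (positions 2,4,...): 2 7 4 9 3 6 9 → sum 40
  kept (positions 1,3,...): 3 1 2 5 5 2 2 → sum 20
Total = 60.
60 mod 10 = 0, so the number is valid.

valid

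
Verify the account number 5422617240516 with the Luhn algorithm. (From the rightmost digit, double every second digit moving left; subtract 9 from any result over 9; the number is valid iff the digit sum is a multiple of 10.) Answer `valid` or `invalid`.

invalid

From the right, keep odd positions and double even positions (subtract 9 from any doubled value over 9):
  doubled (positions 2,4,...): 2 0 4 2 4 8 → sum 20
  kept (positions 1,3,...): 6 5 4 7 6 2 5 → sum 35
Total = 55.
55 mod 10 = 5, so the number is invalid.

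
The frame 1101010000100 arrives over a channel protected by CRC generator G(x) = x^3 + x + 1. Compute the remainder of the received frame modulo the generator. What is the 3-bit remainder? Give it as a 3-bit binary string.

Modulo-2 division of 1101010000100 by 1011:
  pos 0: 1101 XOR 1011 = 0110
  pos 1: 1100 XOR 1011 = 0111
  pos 2: 1111 XOR 1011 = 0100
  pos 3: 1000 XOR 1011 = 0011
  pos 5: 1100 XOR 1011 = 0111
  pos 6: 1110 XOR 1011 = 0101
  pos 7: 1011 XOR 1011 = 0000
Remainder = 000 (zero — the frame passes the CRC check).

000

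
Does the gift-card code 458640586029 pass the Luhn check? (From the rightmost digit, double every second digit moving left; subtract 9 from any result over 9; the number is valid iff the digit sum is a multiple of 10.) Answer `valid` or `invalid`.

invalid

From the right, keep odd positions and double even positions (subtract 9 from any doubled value over 9):
  doubled (positions 2,4,...): 4 3 1 8 7 8 → sum 31
  kept (positions 1,3,...): 9 0 8 0 6 5 → sum 28
Total = 59.
59 mod 10 = 9, so the number is invalid.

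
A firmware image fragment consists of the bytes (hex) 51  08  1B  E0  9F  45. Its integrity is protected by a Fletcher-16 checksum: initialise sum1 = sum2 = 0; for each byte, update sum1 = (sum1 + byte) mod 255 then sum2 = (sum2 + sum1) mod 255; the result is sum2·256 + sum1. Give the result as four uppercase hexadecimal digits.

A33A

Running sums (mod 255):
  after byte 0 (51): sum1=81, sum2=81
  after byte 1 (08): sum1=89, sum2=170
  after byte 2 (1B): sum1=116, sum2=31
  after byte 3 (E0): sum1=85, sum2=116
  after byte 4 (9F): sum1=244, sum2=105
  after byte 5 (45): sum1=58, sum2=163
Checksum = sum2·256 + sum1 = 163·256 + 58 = 41786 = 0xA33A.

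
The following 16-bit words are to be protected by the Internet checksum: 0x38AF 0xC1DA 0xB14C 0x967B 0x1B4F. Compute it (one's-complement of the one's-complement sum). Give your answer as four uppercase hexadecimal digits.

A25E

One's-complement addition (fold any carry out of bit 15 back into bit 0):
  0x38AF + 0xC1DA = 0x0FA89
  0xFA89 + 0xB14C = 0x1ABD5 → wrap carry → 0xABD6
  0xABD6 + 0x967B = 0x14251 → wrap carry → 0x4252
  0x4252 + 0x1B4F = 0x05DA1
One's-complement sum = 0x5DA1.
Checksum = ~0x5DA1 & 0xFFFF = 0xA25E.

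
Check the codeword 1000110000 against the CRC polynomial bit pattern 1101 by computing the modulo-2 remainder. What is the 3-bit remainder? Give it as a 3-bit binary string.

Modulo-2 division of 1000110000 by 1101:
  pos 0: 1000 XOR 1101 = 0101
  pos 1: 1011 XOR 1101 = 0110
  pos 2: 1101 XOR 1101 = 0000
Remainder = 000 (zero — the frame passes the CRC check).

000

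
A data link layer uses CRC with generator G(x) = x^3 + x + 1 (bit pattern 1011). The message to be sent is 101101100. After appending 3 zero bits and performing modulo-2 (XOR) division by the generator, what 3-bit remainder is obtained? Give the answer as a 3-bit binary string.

010

Append 3 zeros: 101101100000. Divide by 1011 (XOR where the leading bit is 1):
  pos 0: 1011 XOR 1011 = 0000
  pos 5: 1100 XOR 1011 = 0111
  pos 6: 1110 XOR 1011 = 0101
  pos 7: 1010 XOR 1011 = 0001
Remainder (last 3 bits) = 010. This is the CRC / FCS.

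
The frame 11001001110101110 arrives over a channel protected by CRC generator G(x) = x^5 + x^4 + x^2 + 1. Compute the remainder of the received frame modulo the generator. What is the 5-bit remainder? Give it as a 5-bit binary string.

Modulo-2 division of 11001001110101110 by 110101:
  pos 0: 110010 XOR 110101 = 000111
  pos 3: 111011 XOR 110101 = 001110
  pos 5: 111010 XOR 110101 = 001111
  pos 7: 111110 XOR 110101 = 001011
  pos 9: 101111 XOR 110101 = 011010
  pos 10: 110101 XOR 110101 = 000000
Remainder = 00000 (zero — the frame passes the CRC check).

00000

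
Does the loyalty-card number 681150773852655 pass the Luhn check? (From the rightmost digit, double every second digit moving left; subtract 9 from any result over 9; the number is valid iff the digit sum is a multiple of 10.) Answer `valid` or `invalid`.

invalid

From the right, keep odd positions and double even positions (subtract 9 from any doubled value over 9):
  doubled (positions 2,4,...): 1 4 7 5 0 2 7 → sum 26
  kept (positions 1,3,...): 5 6 5 3 7 5 1 6 → sum 38
Total = 64.
64 mod 10 = 4, so the number is invalid.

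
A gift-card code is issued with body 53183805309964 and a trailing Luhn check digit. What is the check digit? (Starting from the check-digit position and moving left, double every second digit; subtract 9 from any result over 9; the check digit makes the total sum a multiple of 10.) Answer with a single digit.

Partial digits right→left: 4 6 9 9 0 3 5 0 8 3 8 1 3 5
Double every second digit counting from the check-digit position (so the 1st, 3rd, 5th, ... of the partial from the right).
  doubled (with −9 where >9): 8 9 0 1 7 7 6 → sum 38
  kept as-is: 6 9 3 0 3 1 5 → sum 27
Total = 38 + 27 = 65.
Check digit = (10 − (65 mod 10)) mod 10 = 5.

5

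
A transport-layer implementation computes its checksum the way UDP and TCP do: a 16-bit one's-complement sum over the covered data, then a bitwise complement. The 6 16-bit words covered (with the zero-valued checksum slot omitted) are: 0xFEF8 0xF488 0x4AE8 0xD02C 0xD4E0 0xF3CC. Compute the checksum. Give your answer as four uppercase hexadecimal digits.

28BB

One's-complement addition (fold any carry out of bit 15 back into bit 0):
  0xFEF8 + 0xF488 = 0x1F380 → wrap carry → 0xF381
  0xF381 + 0x4AE8 = 0x13E69 → wrap carry → 0x3E6A
  0x3E6A + 0xD02C = 0x10E96 → wrap carry → 0x0E97
  0x0E97 + 0xD4E0 = 0x0E377
  0xE377 + 0xF3CC = 0x1D743 → wrap carry → 0xD744
One's-complement sum = 0xD744.
Checksum = ~0xD744 & 0xFFFF = 0x28BB.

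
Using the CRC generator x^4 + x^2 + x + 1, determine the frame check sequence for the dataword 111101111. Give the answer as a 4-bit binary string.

Append 4 zeros: 1111011110000. Divide by 10111 (XOR where the leading bit is 1):
  pos 0: 11110 XOR 10111 = 01001
  pos 1: 10011 XOR 10111 = 00100
  pos 3: 10011 XOR 10111 = 00100
  pos 5: 10010 XOR 10111 = 00101
  pos 7: 10100 XOR 10111 = 00011
Remainder (last 4 bits) = 0110. This is the CRC / FCS.

0110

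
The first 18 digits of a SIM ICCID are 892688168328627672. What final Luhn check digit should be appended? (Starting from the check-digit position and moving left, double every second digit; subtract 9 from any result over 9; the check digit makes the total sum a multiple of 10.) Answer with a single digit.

Partial digits right→left: 2 7 6 7 2 6 8 2 3 8 6 1 8 8 6 2 9 8
Double every second digit counting from the check-digit position (so the 1st, 3rd, 5th, ... of the partial from the right).
  doubled (with −9 where >9): 4 3 4 7 6 3 7 3 9 → sum 46
  kept as-is: 7 7 6 2 8 1 8 2 8 → sum 49
Total = 46 + 49 = 95.
Check digit = (10 − (95 mod 10)) mod 10 = 5.

5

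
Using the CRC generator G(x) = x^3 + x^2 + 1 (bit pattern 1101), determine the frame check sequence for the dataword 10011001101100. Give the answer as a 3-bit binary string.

Append 3 zeros: 10011001101100000. Divide by 1101 (XOR where the leading bit is 1):
  pos 0: 1001 XOR 1101 = 0100
  pos 1: 1001 XOR 1101 = 0100
  pos 2: 1000 XOR 1101 = 0101
  pos 3: 1010 XOR 1101 = 0111
  pos 4: 1111 XOR 1101 = 0010
  pos 6: 1010 XOR 1101 = 0111
  pos 7: 1111 XOR 1101 = 0010
  pos 9: 1010 XOR 1101 = 0111
  pos 10: 1110 XOR 1101 = 0011
  pos 12: 1100 XOR 1101 = 0001
Remainder (last 3 bits) = 010. This is the CRC / FCS.

010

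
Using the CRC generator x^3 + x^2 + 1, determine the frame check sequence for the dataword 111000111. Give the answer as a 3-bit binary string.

Append 3 zeros: 111000111000. Divide by 1101 (XOR where the leading bit is 1):
  pos 0: 1110 XOR 1101 = 0011
  pos 2: 1100 XOR 1101 = 0001
  pos 5: 1111 XOR 1101 = 0010
  pos 7: 1000 XOR 1101 = 0101
  pos 8: 1010 XOR 1101 = 0111
Remainder (last 3 bits) = 111. This is the CRC / FCS.

111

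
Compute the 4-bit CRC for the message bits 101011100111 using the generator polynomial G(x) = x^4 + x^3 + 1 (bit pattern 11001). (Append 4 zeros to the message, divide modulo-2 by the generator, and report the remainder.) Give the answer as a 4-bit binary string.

Append 4 zeros: 1010111001110000. Divide by 11001 (XOR where the leading bit is 1):
  pos 0: 10101 XOR 11001 = 01100
  pos 1: 11001 XOR 11001 = 00000
  pos 6: 10011 XOR 11001 = 01010
  pos 7: 10101 XOR 11001 = 01100
  pos 8: 11000 XOR 11001 = 00001
Remainder (last 4 bits) = 1000. This is the CRC / FCS.

1000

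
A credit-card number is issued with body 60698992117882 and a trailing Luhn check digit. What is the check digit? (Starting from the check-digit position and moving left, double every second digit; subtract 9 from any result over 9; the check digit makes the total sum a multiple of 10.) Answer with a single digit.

0

Partial digits right→left: 2 8 8 7 1 1 2 9 9 8 9 6 0 6
Double every second digit counting from the check-digit position (so the 1st, 3rd, 5th, ... of the partial from the right).
  doubled (with −9 where >9): 4 7 2 4 9 9 0 → sum 35
  kept as-is: 8 7 1 9 8 6 6 → sum 45
Total = 35 + 45 = 80.
Check digit = (10 − (80 mod 10)) mod 10 = 0.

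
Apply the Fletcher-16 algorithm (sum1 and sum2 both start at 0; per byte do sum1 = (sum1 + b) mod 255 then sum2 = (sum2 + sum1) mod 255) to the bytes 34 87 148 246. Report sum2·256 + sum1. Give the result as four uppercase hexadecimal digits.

AE05

Running sums (mod 255):
  after byte 0 (34): sum1=34, sum2=34
  after byte 1 (87): sum1=121, sum2=155
  after byte 2 (148): sum1=14, sum2=169
  after byte 3 (246): sum1=5, sum2=174
Checksum = sum2·256 + sum1 = 174·256 + 5 = 44549 = 0xAE05.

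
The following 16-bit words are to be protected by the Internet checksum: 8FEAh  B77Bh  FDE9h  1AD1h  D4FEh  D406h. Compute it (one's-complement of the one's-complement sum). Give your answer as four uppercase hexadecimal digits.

One's-complement addition (fold any carry out of bit 15 back into bit 0):
  0x8FEA + 0xB77B = 0x14765 → wrap carry → 0x4766
  0x4766 + 0xFDE9 = 0x1454F → wrap carry → 0x4550
  0x4550 + 0x1AD1 = 0x06021
  0x6021 + 0xD4FE = 0x1351F → wrap carry → 0x3520
  0x3520 + 0xD406 = 0x10926 → wrap carry → 0x0927
One's-complement sum = 0x0927.
Checksum = ~0x0927 & 0xFFFF = 0xF6D8.

F6D8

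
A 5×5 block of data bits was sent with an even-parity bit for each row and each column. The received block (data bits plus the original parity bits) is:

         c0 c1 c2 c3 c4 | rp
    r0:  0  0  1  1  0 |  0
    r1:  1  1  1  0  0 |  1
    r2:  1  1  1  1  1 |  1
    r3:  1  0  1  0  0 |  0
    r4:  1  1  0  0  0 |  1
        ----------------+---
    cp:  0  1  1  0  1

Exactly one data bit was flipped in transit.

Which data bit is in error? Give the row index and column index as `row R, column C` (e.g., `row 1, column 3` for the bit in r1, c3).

Recompute each row's even parity and compare to rp:
  r0: data parity 0, sent rp 0 → ok
  r1: data parity 1, sent rp 1 → ok
  r2: data parity 1, sent rp 1 → ok
  r3: data parity 0, sent rp 0 → ok
  r4: data parity 0, sent rp 1 → mismatch
Recompute each column's even parity and compare to cp:
  c0: data parity 0, sent cp 0 → ok
  c1: data parity 1, sent cp 1 → ok
  c2: data parity 0, sent cp 1 → mismatch
  c3: data parity 0, sent cp 0 → ok
  c4: data parity 1, sent cp 1 → ok
Exactly one row (r4) and one column (c2) fail → the flipped bit is at their intersection.

row 4, column 2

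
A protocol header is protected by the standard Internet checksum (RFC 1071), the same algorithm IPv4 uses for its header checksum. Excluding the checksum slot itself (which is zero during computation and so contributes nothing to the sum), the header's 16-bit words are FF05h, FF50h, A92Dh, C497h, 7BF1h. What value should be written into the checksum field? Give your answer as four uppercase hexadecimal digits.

17F2

One's-complement addition (fold any carry out of bit 15 back into bit 0):
  0xFF05 + 0xFF50 = 0x1FE55 → wrap carry → 0xFE56
  0xFE56 + 0xA92D = 0x1A783 → wrap carry → 0xA784
  0xA784 + 0xC497 = 0x16C1B → wrap carry → 0x6C1C
  0x6C1C + 0x7BF1 = 0x0E80D
One's-complement sum = 0xE80D.
Checksum = ~0xE80D & 0xFFFF = 0x17F2.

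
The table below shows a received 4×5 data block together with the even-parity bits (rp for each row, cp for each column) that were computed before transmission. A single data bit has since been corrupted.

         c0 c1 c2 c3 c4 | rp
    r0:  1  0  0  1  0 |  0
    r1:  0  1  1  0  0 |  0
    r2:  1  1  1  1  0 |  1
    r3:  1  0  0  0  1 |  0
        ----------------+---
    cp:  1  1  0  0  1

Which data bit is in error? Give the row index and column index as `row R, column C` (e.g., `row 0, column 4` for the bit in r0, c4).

Recompute each row's even parity and compare to rp:
  r0: data parity 0, sent rp 0 → ok
  r1: data parity 0, sent rp 0 → ok
  r2: data parity 0, sent rp 1 → mismatch
  r3: data parity 0, sent rp 0 → ok
Recompute each column's even parity and compare to cp:
  c0: data parity 1, sent cp 1 → ok
  c1: data parity 0, sent cp 1 → mismatch
  c2: data parity 0, sent cp 0 → ok
  c3: data parity 0, sent cp 0 → ok
  c4: data parity 1, sent cp 1 → ok
Exactly one row (r2) and one column (c1) fail → the flipped bit is at their intersection.

row 2, column 1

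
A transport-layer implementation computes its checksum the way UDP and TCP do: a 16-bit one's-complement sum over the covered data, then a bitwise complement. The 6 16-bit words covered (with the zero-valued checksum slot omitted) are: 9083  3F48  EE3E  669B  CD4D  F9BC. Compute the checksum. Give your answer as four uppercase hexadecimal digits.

144F

One's-complement addition (fold any carry out of bit 15 back into bit 0):
  0x9083 + 0x3F48 = 0x0CFCB
  0xCFCB + 0xEE3E = 0x1BE09 → wrap carry → 0xBE0A
  0xBE0A + 0x669B = 0x124A5 → wrap carry → 0x24A6
  0x24A6 + 0xCD4D = 0x0F1F3
  0xF1F3 + 0xF9BC = 0x1EBAF → wrap carry → 0xEBB0
One's-complement sum = 0xEBB0.
Checksum = ~0xEBB0 & 0xFFFF = 0x144F.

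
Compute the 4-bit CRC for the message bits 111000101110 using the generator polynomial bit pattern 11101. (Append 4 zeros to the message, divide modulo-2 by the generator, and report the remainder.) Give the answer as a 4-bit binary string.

0001

Append 4 zeros: 1110001011100000. Divide by 11101 (XOR where the leading bit is 1):
  pos 0: 11100 XOR 11101 = 00001
  pos 4: 10101 XOR 11101 = 01000
  pos 5: 10001 XOR 11101 = 01100
  pos 6: 11001 XOR 11101 = 00100
  pos 8: 10000 XOR 11101 = 01101
  pos 9: 11010 XOR 11101 = 00111
  pos 11: 11100 XOR 11101 = 00001
Remainder (last 4 bits) = 0001. This is the CRC / FCS.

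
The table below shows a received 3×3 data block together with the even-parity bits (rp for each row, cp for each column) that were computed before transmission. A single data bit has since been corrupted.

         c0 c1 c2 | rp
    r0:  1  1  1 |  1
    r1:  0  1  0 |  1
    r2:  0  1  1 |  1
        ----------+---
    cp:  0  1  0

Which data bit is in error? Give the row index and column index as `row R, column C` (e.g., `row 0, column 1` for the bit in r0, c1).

row 2, column 0

Recompute each row's even parity and compare to rp:
  r0: data parity 1, sent rp 1 → ok
  r1: data parity 1, sent rp 1 → ok
  r2: data parity 0, sent rp 1 → mismatch
Recompute each column's even parity and compare to cp:
  c0: data parity 1, sent cp 0 → mismatch
  c1: data parity 1, sent cp 1 → ok
  c2: data parity 0, sent cp 0 → ok
Exactly one row (r2) and one column (c0) fail → the flipped bit is at their intersection.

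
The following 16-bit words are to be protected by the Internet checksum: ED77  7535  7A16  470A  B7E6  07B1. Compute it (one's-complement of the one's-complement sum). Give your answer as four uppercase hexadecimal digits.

1C9A

One's-complement addition (fold any carry out of bit 15 back into bit 0):
  0xED77 + 0x7535 = 0x162AC → wrap carry → 0x62AD
  0x62AD + 0x7A16 = 0x0DCC3
  0xDCC3 + 0x470A = 0x123CD → wrap carry → 0x23CE
  0x23CE + 0xB7E6 = 0x0DBB4
  0xDBB4 + 0x07B1 = 0x0E365
One's-complement sum = 0xE365.
Checksum = ~0xE365 & 0xFFFF = 0x1C9A.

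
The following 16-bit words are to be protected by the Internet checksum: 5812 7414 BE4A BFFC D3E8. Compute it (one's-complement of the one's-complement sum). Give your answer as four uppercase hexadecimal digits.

E1A8

One's-complement addition (fold any carry out of bit 15 back into bit 0):
  0x5812 + 0x7414 = 0x0CC26
  0xCC26 + 0xBE4A = 0x18A70 → wrap carry → 0x8A71
  0x8A71 + 0xBFFC = 0x14A6D → wrap carry → 0x4A6E
  0x4A6E + 0xD3E8 = 0x11E56 → wrap carry → 0x1E57
One's-complement sum = 0x1E57.
Checksum = ~0x1E57 & 0xFFFF = 0xE1A8.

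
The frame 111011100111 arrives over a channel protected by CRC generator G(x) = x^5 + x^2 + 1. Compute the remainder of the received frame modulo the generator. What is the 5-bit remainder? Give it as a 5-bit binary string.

10000

Modulo-2 division of 111011100111 by 100101:
  pos 0: 111011 XOR 100101 = 011110
  pos 1: 111101 XOR 100101 = 011000
  pos 2: 110000 XOR 100101 = 010101
  pos 3: 101010 XOR 100101 = 001111
  pos 5: 111111 XOR 100101 = 011010
  pos 6: 110101 XOR 100101 = 010000
Remainder = 10000 (nonzero — an error is detected).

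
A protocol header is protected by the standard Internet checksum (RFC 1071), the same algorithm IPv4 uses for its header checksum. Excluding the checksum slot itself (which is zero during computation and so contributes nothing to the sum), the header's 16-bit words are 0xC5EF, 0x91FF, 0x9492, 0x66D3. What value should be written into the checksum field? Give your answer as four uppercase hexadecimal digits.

One's-complement addition (fold any carry out of bit 15 back into bit 0):
  0xC5EF + 0x91FF = 0x157EE → wrap carry → 0x57EF
  0x57EF + 0x9492 = 0x0EC81
  0xEC81 + 0x66D3 = 0x15354 → wrap carry → 0x5355
One's-complement sum = 0x5355.
Checksum = ~0x5355 & 0xFFFF = 0xACAA.

ACAA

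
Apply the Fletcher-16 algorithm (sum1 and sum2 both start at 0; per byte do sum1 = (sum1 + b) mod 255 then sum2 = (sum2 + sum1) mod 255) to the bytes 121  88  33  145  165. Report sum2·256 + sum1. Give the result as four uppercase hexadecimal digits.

Running sums (mod 255):
  after byte 0 (121): sum1=121, sum2=121
  after byte 1 (88): sum1=209, sum2=75
  after byte 2 (33): sum1=242, sum2=62
  after byte 3 (145): sum1=132, sum2=194
  after byte 4 (165): sum1=42, sum2=236
Checksum = sum2·256 + sum1 = 236·256 + 42 = 60458 = 0xEC2A.

EC2A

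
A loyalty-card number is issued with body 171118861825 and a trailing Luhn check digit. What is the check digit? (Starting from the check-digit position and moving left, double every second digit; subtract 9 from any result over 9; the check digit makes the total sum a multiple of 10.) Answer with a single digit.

Partial digits right→left: 5 2 8 1 6 8 8 1 1 1 7 1
Double every second digit counting from the check-digit position (so the 1st, 3rd, 5th, ... of the partial from the right).
  doubled (with −9 where >9): 1 7 3 7 2 5 → sum 25
  kept as-is: 2 1 8 1 1 1 → sum 14
Total = 25 + 14 = 39.
Check digit = (10 − (39 mod 10)) mod 10 = 1.

1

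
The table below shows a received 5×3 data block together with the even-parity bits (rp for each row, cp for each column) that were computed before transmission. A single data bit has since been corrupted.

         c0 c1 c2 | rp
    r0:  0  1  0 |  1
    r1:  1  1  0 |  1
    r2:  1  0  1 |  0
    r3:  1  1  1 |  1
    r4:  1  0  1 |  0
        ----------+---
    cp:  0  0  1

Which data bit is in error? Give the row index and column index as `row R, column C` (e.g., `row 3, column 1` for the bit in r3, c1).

row 1, column 1

Recompute each row's even parity and compare to rp:
  r0: data parity 1, sent rp 1 → ok
  r1: data parity 0, sent rp 1 → mismatch
  r2: data parity 0, sent rp 0 → ok
  r3: data parity 1, sent rp 1 → ok
  r4: data parity 0, sent rp 0 → ok
Recompute each column's even parity and compare to cp:
  c0: data parity 0, sent cp 0 → ok
  c1: data parity 1, sent cp 0 → mismatch
  c2: data parity 1, sent cp 1 → ok
Exactly one row (r1) and one column (c1) fail → the flipped bit is at their intersection.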